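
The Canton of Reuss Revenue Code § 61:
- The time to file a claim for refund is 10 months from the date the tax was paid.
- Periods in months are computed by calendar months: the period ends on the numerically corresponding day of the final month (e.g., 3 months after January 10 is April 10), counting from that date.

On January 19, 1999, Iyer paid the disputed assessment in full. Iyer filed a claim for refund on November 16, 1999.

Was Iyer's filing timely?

10 months after January 19, 1999 is November 19, 1999.
The deadline is November 19, 1999; the filing on November 16, 1999 is on or before that date.

Yes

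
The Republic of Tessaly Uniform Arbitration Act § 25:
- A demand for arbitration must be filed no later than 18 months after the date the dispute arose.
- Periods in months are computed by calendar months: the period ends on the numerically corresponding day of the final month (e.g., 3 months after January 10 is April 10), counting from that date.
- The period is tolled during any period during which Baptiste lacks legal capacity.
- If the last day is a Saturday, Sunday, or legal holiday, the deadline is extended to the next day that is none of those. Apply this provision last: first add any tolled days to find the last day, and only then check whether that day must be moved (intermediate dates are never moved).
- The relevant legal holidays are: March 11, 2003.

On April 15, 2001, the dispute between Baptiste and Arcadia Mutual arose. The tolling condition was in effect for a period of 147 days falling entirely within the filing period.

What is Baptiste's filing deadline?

18 months after April 15, 2001 is October 15, 2002.
Tolling adds 147 days: October 15, 2002 + 147 days = March 11, 2003.
March 11, 2003 is a listed holiday. The next qualifying day is March 12, 2003.

March 12, 2003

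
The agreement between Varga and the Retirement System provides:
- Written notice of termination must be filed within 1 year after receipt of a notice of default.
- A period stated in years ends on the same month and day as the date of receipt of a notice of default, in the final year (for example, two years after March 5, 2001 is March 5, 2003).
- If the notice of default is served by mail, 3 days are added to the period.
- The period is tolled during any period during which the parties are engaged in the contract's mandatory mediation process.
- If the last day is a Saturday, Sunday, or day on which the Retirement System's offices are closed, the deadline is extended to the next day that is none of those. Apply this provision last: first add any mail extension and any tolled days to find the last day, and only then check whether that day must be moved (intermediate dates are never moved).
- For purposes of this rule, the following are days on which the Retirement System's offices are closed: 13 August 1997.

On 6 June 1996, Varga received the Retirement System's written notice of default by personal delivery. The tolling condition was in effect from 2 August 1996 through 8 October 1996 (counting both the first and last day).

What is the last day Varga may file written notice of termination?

1 year after 6 June 1996 is June 6, 1997.
Service was not by mail, so no mail extension applies.
From August 2, 1996 through October 8, 1996 inclusive is 68 days; tolling adds 68 days: June 6, 1997 + 68 days = August 13, 1997.
August 13, 1997 is a listed holiday. The next qualifying day is August 14, 1997.

August 14, 1997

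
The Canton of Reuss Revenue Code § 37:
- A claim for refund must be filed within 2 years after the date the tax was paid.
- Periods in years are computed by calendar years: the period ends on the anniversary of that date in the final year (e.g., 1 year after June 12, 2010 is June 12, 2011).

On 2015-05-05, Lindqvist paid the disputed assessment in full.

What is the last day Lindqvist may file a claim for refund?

May 5, 2017

2 years after 2015-05-05 is May 5, 2017.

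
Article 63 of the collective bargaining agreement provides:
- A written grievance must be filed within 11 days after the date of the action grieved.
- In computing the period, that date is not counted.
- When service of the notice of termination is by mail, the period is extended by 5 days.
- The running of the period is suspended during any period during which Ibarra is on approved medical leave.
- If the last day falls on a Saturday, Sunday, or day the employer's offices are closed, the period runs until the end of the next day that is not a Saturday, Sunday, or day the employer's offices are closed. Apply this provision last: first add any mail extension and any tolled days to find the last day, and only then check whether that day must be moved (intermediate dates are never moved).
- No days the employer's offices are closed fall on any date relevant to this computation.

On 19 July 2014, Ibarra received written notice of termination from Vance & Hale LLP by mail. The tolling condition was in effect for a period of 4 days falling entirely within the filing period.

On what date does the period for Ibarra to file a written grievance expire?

11 days after 19 July 2014 is July 30, 2014.
Service was by mail, adding 5 days: July 30, 2014 + 5 days = August 4, 2014.
Tolling adds 4 days: August 4, 2014 + 4 days = August 8, 2014.
August 8, 2014 is a Friday and not a day the employer's offices are closed, so no extension applies.

August 8, 2014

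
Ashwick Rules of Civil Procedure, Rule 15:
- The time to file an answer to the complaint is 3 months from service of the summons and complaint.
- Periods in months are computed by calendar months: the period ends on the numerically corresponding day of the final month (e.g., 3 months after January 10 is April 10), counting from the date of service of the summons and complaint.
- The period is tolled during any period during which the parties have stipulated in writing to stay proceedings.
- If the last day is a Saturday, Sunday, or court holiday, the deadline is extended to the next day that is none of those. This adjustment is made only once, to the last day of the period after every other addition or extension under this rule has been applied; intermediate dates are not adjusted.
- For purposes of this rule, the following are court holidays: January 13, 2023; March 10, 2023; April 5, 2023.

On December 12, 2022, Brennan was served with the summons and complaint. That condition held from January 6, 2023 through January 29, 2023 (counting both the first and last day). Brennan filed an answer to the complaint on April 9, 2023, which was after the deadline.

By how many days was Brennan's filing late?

3 months after December 12, 2022 is March 12, 2023.
From January 6, 2023 through January 29, 2023 inclusive is 24 days; tolling adds 24 days: March 12, 2023 + 24 days = April 5, 2023.
April 5, 2023 is a listed holiday. The next qualifying day is April 6, 2023.
The deadline is April 6, 2023; from April 6, 2023 to April 9, 2023 is 3 days.

3 days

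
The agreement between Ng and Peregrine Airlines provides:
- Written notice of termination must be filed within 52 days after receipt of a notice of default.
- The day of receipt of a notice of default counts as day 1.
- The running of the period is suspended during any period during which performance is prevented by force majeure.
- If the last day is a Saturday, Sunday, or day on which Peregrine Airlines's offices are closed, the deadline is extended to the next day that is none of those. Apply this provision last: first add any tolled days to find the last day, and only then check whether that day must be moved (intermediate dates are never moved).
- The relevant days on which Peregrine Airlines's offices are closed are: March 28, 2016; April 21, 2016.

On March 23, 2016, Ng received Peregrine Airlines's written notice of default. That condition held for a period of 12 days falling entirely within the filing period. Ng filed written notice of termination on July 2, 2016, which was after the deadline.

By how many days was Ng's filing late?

Counting March 23, 2016 as day 1, day 52 is May 13, 2016.
Tolling adds 12 days: May 13, 2016 + 12 days = May 25, 2016.
May 25, 2016 is a Wednesday and not a day on which Peregrine Airlines's offices are closed, so no extension applies.
The deadline is May 25, 2016; from May 25, 2016 to July 2, 2016 is 38 days.

38 days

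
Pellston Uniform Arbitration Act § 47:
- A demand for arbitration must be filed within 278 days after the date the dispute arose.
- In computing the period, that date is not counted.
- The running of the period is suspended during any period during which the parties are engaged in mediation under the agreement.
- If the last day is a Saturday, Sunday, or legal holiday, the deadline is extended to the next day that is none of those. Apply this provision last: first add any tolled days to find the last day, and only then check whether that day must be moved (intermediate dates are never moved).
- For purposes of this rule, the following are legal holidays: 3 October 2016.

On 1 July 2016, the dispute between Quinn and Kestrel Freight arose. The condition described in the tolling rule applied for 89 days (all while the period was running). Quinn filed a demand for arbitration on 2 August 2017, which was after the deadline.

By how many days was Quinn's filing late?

278 days after 1 July 2016 is April 5, 2017.
Tolling adds 89 days: April 5, 2017 + 89 days = July 3, 2017.
July 3, 2017 is a Monday and not a legal holiday, so no extension applies.
The deadline is July 3, 2017; from July 3, 2017 to August 2, 2017 is 30 days.

30 days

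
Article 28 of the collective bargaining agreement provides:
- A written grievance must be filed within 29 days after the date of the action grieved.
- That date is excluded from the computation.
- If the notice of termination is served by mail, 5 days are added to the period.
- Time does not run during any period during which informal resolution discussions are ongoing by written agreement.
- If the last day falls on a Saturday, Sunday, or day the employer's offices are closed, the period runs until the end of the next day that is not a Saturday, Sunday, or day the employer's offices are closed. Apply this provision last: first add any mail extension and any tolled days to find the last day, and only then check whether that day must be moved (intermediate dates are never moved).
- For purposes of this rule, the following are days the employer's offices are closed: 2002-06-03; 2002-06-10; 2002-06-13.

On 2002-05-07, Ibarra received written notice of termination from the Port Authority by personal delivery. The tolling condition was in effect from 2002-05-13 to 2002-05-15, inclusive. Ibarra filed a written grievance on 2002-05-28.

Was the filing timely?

Yes

29 days after 2002-05-07 is June 5, 2002.
Service was not by mail, so no mail extension applies.
From May 13, 2002 through May 15, 2002 inclusive is 3 days; tolling adds 3 days: June 5, 2002 + 3 days = June 8, 2002.
June 8, 2002 is Saturday; June 9, 2002 is Sunday; June 10, 2002 is a listed holiday. The next qualifying day is June 11, 2002.
The deadline is June 11, 2002; the filing on May 28, 2002 is on or before that date.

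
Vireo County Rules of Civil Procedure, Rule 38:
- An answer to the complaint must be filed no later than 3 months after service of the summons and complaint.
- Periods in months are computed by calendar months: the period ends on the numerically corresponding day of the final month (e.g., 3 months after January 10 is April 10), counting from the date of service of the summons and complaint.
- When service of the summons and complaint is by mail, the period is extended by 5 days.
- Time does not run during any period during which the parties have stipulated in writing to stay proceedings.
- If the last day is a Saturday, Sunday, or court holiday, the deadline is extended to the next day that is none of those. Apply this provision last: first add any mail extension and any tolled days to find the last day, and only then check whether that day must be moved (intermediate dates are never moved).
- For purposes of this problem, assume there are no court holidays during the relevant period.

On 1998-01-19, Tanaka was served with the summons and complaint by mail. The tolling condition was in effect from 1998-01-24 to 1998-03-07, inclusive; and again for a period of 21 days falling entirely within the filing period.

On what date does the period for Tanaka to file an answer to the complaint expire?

June 29, 1998

3 months after 1998-01-19 is April 19, 1998.
Service was by mail, adding 5 days: April 19, 1998 + 5 days = April 24, 1998.
From January 24, 1998 through March 7, 1998 inclusive is 43 days; tolling adds 43 days: April 24, 1998 + 43 days = June 6, 1998.
Tolling adds 21 days: June 6, 1998 + 21 days = June 27, 1998.
June 27, 1998 is Saturday; June 28, 1998 is Sunday. The next qualifying day is June 29, 1998.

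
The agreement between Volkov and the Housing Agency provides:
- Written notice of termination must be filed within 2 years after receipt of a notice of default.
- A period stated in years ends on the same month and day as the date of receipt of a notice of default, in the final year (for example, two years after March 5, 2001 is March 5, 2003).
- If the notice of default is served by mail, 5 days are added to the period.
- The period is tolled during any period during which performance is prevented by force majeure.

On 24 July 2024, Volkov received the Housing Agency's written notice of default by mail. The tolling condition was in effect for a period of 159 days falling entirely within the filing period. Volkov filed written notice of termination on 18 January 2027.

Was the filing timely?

2 years after 24 July 2024 is July 24, 2026.
Service was by mail, adding 5 days: July 24, 2026 + 5 days = July 29, 2026.
Tolling adds 159 days: July 29, 2026 + 159 days = January 4, 2027.
The deadline is January 4, 2027; the filing on January 18, 2027 is after that date.

No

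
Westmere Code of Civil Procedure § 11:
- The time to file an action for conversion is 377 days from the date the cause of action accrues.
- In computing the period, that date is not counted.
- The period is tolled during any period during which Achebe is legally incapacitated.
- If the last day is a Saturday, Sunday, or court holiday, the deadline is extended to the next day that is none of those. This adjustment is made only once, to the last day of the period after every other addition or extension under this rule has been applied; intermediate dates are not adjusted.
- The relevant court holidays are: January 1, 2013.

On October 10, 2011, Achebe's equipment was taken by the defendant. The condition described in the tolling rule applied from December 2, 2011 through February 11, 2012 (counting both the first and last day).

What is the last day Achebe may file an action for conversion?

January 2, 2013

377 days after October 10, 2011 is October 21, 2012.
From December 2, 2011 through February 11, 2012 inclusive is 72 days; tolling adds 72 days: October 21, 2012 + 72 days = January 1, 2013.
January 1, 2013 is a listed holiday. The next qualifying day is January 2, 2013.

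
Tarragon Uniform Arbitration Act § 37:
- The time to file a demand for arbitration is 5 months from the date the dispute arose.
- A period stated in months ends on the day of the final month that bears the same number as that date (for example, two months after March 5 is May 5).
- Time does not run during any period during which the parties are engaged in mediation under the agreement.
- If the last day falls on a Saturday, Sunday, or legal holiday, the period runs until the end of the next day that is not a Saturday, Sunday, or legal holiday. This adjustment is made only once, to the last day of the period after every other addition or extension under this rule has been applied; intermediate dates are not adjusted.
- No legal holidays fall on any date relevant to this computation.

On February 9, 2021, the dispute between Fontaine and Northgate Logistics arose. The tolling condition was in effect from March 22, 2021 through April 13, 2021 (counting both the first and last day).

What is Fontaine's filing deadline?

5 months after February 9, 2021 is July 9, 2021.
From March 22, 2021 through April 13, 2021 inclusive is 23 days; tolling adds 23 days: July 9, 2021 + 23 days = August 1, 2021.
August 1, 2021 is Sunday. The next qualifying day is August 2, 2021.

August 2, 2021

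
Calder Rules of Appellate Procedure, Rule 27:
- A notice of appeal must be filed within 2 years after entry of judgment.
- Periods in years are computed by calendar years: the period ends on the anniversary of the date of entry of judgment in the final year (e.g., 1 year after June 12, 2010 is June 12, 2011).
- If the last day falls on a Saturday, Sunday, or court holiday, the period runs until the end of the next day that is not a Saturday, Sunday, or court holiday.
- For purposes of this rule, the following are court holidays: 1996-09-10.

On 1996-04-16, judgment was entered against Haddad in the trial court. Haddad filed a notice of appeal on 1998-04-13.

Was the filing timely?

2 years after 1996-04-16 is April 16, 1998.
April 16, 1998 is a Thursday and not a court holiday, so no extension applies.
The deadline is April 16, 1998; the filing on April 13, 1998 is on or before that date.

Yes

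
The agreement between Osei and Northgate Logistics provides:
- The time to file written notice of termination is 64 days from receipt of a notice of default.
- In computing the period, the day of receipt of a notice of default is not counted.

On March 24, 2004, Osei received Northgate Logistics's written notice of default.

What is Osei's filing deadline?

May 27, 2004

64 days after March 24, 2004 is May 27, 2004.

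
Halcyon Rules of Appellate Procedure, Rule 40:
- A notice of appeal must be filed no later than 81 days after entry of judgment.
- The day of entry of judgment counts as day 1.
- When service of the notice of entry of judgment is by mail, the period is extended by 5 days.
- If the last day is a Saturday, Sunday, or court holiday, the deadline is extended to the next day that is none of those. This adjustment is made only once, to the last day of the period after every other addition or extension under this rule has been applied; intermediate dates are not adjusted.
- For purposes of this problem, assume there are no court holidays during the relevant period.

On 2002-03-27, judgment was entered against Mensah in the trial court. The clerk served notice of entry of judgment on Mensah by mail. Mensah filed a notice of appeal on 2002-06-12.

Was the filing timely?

Counting 2002-03-27 as day 1, day 81 is June 15, 2002.
Service was by mail, adding 5 days: June 15, 2002 + 5 days = June 20, 2002.
June 20, 2002 is a Thursday and not a court holiday, so no extension applies.
The deadline is June 20, 2002; the filing on June 12, 2002 is on or before that date.

Yes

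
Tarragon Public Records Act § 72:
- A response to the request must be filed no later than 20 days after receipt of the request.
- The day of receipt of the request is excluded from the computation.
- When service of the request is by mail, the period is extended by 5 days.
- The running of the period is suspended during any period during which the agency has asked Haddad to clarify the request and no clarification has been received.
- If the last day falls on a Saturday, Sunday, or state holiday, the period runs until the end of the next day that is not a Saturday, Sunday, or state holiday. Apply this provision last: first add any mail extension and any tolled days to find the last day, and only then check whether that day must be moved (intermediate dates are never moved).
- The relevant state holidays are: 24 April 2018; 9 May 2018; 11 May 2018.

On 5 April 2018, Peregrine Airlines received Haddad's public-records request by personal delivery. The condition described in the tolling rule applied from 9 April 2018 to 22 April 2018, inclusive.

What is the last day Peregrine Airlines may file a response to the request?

20 days after 5 April 2018 is April 25, 2018.
Service was not by mail, so no mail extension applies.
From April 9, 2018 through April 22, 2018 inclusive is 14 days; tolling adds 14 days: April 25, 2018 + 14 days = May 9, 2018.
May 9, 2018 is a listed holiday. The next qualifying day is May 10, 2018.

May 10, 2018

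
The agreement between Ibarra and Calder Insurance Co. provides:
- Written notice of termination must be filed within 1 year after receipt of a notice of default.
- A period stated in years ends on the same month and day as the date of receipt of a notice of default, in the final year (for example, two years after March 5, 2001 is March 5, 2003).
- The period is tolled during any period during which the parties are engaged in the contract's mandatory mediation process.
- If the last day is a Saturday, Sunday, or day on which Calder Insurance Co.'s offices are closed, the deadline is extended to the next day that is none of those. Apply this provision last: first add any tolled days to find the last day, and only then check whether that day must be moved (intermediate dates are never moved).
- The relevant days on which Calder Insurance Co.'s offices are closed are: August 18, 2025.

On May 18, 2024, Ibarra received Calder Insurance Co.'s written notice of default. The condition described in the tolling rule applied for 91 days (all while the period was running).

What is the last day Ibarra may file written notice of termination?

August 19, 2025

1 year after May 18, 2024 is May 18, 2025.
Tolling adds 91 days: May 18, 2025 + 91 days = August 17, 2025.
August 17, 2025 is Sunday; August 18, 2025 is a listed holiday. The next qualifying day is August 19, 2025.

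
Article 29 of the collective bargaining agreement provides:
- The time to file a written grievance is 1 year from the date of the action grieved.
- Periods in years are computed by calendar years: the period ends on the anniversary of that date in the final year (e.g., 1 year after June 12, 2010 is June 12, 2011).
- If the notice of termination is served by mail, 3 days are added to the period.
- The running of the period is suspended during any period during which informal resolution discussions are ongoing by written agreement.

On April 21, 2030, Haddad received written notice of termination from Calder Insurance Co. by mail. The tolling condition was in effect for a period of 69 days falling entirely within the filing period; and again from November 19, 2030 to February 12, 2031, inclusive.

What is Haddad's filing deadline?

September 26, 2031

1 year after April 21, 2030 is April 21, 2031.
Service was by mail, adding 3 days: April 21, 2031 + 3 days = April 24, 2031.
Tolling adds 69 days: April 24, 2031 + 69 days = July 2, 2031.
From November 19, 2030 through February 12, 2031 inclusive is 86 days; tolling adds 86 days: July 2, 2031 + 86 days = September 26, 2031.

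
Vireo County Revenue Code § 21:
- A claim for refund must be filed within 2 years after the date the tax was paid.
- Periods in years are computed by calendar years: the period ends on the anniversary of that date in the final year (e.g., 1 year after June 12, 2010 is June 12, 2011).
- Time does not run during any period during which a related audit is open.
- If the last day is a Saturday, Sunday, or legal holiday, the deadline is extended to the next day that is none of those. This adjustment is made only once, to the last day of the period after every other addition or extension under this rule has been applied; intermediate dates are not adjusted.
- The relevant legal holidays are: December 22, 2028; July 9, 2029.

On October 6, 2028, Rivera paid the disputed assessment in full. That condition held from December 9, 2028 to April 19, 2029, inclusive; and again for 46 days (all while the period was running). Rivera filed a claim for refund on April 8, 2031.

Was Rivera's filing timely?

2 years after October 6, 2028 is October 6, 2030.
From December 9, 2028 through April 19, 2029 inclusive is 132 days; tolling adds 132 days: October 6, 2030 + 132 days = February 15, 2031.
Tolling adds 46 days: February 15, 2031 + 46 days = April 2, 2031.
April 2, 2031 is a Wednesday and not a legal holiday, so no extension applies.
The deadline is April 2, 2031; the filing on April 8, 2031 is after that date.

No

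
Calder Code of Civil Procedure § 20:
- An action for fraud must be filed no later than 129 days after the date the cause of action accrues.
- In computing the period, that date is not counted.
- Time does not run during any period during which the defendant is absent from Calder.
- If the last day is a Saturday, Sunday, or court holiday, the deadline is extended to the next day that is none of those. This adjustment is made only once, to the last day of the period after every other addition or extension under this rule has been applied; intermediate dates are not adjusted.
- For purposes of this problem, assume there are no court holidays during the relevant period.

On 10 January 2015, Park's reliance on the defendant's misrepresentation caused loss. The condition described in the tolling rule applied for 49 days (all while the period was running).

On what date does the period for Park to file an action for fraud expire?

July 7, 2015

129 days after 10 January 2015 is May 19, 2015.
Tolling adds 49 days: May 19, 2015 + 49 days = July 7, 2015.
July 7, 2015 is a Tuesday and not a court holiday, so no extension applies.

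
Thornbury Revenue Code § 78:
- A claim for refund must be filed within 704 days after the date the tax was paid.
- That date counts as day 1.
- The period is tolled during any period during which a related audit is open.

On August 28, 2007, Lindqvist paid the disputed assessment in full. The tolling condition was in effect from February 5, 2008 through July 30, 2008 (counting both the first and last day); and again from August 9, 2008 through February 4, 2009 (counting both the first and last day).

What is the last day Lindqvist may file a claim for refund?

July 23, 2010

Counting August 28, 2007 as day 1, day 704 is July 31, 2009.
From February 5, 2008 through July 30, 2008 inclusive is 177 days; tolling adds 177 days: July 31, 2009 + 177 days = January 24, 2010.
From August 9, 2008 through February 4, 2009 inclusive is 180 days; tolling adds 180 days: January 24, 2010 + 180 days = July 23, 2010.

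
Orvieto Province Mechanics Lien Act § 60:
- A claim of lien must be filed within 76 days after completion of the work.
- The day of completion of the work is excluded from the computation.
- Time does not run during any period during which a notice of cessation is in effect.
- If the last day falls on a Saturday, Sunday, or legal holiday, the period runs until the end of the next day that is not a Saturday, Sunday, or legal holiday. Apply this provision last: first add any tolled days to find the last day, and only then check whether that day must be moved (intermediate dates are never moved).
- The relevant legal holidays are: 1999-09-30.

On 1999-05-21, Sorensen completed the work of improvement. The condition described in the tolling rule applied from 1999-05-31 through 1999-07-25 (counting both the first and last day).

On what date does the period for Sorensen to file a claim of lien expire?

76 days after 1999-05-21 is August 5, 1999.
From May 31, 1999 through July 25, 1999 inclusive is 56 days; tolling adds 56 days: August 5, 1999 + 56 days = September 30, 1999.
September 30, 1999 is a listed holiday. The next qualifying day is October 1, 1999.

October 1, 1999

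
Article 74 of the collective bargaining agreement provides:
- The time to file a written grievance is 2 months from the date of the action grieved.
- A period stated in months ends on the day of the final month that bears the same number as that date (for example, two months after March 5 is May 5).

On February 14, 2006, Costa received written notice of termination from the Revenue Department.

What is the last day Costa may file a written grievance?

2 months after February 14, 2006 is April 14, 2006.

April 14, 2006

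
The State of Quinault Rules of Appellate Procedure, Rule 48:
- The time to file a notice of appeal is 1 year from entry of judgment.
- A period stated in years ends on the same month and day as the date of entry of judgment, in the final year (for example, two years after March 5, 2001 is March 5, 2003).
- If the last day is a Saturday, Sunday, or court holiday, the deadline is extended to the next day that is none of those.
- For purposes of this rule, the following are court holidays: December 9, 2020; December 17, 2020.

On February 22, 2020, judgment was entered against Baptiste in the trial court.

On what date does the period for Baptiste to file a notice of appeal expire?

February 22, 2021

1 year after February 22, 2020 is February 22, 2021.
February 22, 2021 is a Monday and not a court holiday, so no extension applies.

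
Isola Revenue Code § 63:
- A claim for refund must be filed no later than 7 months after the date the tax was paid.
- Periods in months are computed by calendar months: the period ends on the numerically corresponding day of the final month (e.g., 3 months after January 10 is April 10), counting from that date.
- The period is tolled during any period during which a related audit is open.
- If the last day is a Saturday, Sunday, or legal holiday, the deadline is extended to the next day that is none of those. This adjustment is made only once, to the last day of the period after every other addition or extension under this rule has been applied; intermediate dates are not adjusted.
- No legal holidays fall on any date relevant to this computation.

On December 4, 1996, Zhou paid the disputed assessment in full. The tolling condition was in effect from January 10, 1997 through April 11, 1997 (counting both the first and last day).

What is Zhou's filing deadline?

7 months after December 4, 1996 is July 4, 1997.
From January 10, 1997 through April 11, 1997 inclusive is 92 days; tolling adds 92 days: July 4, 1997 + 92 days = October 4, 1997.
October 4, 1997 is Saturday; October 5, 1997 is Sunday. The next qualifying day is October 6, 1997.

October 6, 1997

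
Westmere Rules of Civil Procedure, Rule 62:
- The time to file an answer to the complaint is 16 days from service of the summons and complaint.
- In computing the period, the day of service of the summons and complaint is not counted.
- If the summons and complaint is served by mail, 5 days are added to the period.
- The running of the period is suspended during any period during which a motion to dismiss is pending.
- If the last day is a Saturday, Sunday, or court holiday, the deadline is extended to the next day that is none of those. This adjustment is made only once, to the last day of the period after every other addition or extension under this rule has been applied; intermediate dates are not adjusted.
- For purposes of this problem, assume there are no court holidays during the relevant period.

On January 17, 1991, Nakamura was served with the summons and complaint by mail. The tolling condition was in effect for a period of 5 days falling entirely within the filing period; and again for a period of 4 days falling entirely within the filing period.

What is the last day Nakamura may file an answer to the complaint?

16 days after January 17, 1991 is February 2, 1991.
Service was by mail, adding 5 days: February 2, 1991 + 5 days = February 7, 1991.
Tolling adds 5 days: February 7, 1991 + 5 days = February 12, 1991.
Tolling adds 4 days: February 12, 1991 + 4 days = February 16, 1991.
February 16, 1991 is Saturday; February 17, 1991 is Sunday. The next qualifying day is February 18, 1991.

February 18, 1991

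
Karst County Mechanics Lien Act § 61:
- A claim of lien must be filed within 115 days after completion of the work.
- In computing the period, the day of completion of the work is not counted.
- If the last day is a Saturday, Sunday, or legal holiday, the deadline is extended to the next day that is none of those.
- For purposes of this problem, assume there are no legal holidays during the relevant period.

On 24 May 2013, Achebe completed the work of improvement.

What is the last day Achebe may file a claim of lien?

September 16, 2013

115 days after 24 May 2013 is September 16, 2013.
September 16, 2013 is a Monday and not a legal holiday, so no extension applies.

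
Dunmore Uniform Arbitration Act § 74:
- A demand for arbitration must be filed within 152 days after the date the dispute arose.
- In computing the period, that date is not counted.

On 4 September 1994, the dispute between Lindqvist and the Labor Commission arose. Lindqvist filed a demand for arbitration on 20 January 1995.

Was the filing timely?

152 days after 4 September 1994 is February 3, 1995.
The deadline is February 3, 1995; the filing on January 20, 1995 is on or before that date.

Yes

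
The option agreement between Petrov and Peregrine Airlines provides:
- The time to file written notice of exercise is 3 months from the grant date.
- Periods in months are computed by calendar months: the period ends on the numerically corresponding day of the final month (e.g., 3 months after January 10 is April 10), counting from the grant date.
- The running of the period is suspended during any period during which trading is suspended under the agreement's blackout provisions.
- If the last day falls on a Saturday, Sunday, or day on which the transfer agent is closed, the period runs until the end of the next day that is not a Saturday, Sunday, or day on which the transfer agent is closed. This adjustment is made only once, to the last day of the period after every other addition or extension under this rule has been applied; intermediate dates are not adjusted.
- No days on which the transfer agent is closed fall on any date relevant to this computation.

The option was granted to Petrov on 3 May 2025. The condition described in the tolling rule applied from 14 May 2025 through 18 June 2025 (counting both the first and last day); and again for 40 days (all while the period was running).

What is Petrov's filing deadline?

October 20, 2025

3 months after 3 May 2025 is August 3, 2025.
From May 14, 2025 through June 18, 2025 inclusive is 36 days; tolling adds 36 days: August 3, 2025 + 36 days = September 8, 2025.
Tolling adds 40 days: September 8, 2025 + 40 days = October 18, 2025.
October 18, 2025 is Saturday; October 19, 2025 is Sunday. The next qualifying day is October 20, 2025.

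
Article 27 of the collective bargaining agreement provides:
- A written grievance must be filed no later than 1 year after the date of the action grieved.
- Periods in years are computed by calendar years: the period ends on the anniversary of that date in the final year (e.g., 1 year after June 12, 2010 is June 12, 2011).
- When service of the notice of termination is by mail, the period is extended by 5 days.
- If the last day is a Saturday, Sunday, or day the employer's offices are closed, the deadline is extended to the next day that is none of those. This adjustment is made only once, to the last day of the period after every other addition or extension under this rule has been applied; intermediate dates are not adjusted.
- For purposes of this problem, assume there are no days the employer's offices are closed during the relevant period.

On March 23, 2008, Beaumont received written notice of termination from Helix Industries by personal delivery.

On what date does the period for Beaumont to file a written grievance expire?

1 year after March 23, 2008 is March 23, 2009.
Service was not by mail, so no mail extension applies.
March 23, 2009 is a Monday and not a day the employer's offices are closed, so no extension applies.

March 23, 2009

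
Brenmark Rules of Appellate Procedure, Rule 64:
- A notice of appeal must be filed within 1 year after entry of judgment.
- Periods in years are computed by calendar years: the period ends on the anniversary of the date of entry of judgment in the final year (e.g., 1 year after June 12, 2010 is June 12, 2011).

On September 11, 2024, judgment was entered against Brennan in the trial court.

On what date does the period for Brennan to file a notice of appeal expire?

1 year after September 11, 2024 is September 11, 2025.

September 11, 2025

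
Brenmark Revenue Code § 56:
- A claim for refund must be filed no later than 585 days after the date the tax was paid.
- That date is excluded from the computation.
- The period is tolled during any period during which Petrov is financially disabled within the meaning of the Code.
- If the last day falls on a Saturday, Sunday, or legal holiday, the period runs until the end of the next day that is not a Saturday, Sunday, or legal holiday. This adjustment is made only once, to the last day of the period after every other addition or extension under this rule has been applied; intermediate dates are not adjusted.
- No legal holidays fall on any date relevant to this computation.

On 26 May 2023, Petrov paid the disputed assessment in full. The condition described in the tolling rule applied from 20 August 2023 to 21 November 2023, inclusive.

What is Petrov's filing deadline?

April 4, 2025

585 days after 26 May 2023 is December 31, 2024.
From August 20, 2023 through November 21, 2023 inclusive is 94 days; tolling adds 94 days: December 31, 2024 + 94 days = April 4, 2025.
April 4, 2025 is a Friday and not a legal holiday, so no extension applies.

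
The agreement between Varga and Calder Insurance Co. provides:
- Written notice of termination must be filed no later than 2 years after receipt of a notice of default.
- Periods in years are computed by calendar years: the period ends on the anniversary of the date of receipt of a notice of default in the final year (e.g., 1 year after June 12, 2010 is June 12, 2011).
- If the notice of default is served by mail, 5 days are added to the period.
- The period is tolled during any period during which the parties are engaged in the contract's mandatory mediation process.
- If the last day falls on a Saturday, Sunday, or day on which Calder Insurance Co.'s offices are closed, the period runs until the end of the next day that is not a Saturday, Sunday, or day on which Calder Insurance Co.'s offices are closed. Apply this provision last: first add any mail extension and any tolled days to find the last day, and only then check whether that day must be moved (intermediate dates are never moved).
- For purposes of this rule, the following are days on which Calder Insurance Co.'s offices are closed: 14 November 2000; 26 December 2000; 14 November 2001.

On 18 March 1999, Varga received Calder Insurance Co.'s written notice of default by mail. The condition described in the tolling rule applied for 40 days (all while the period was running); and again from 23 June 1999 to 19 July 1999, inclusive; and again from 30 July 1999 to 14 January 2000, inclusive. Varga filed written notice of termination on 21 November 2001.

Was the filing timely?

No

2 years after 18 March 1999 is March 18, 2001.
Service was by mail, adding 5 days: March 18, 2001 + 5 days = March 23, 2001.
Tolling adds 40 days: March 23, 2001 + 40 days = May 2, 2001.
From June 23, 1999 through July 19, 1999 inclusive is 27 days; tolling adds 27 days: May 2, 2001 + 27 days = May 29, 2001.
From July 30, 1999 through January 14, 2000 inclusive is 169 days; tolling adds 169 days: May 29, 2001 + 169 days = November 14, 2001.
November 14, 2001 is a listed holiday. The next qualifying day is November 15, 2001.
The deadline is November 15, 2001; the filing on November 21, 2001 is after that date.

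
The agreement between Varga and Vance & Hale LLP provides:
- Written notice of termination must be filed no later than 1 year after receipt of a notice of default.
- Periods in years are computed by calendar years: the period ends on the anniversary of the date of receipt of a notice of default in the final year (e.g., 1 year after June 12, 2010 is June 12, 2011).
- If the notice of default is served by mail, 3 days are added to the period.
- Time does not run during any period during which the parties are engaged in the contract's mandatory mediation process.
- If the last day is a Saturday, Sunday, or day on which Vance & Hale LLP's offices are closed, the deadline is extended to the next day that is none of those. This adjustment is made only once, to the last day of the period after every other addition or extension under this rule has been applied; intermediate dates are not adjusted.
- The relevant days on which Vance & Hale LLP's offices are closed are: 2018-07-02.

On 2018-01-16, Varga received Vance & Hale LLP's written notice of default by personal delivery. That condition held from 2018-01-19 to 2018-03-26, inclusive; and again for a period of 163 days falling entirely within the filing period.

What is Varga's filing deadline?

1 year after 2018-01-16 is January 16, 2019.
Service was not by mail, so no mail extension applies.
From January 19, 2018 through March 26, 2018 inclusive is 67 days; tolling adds 67 days: January 16, 2019 + 67 days = March 24, 2019.
Tolling adds 163 days: March 24, 2019 + 163 days = September 3, 2019.
September 3, 2019 is a Tuesday and not a day on which Vance & Hale LLP's offices are closed, so no extension applies.

September 3, 2019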